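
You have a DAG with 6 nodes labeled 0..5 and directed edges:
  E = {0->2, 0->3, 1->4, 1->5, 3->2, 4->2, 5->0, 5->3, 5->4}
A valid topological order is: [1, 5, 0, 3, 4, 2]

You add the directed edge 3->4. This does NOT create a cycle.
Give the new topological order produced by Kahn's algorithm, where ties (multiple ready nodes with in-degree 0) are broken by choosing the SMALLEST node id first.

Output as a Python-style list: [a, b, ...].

Old toposort: [1, 5, 0, 3, 4, 2]
Added edge: 3->4
Position of 3 (3) < position of 4 (4). Old order still valid.
Run Kahn's algorithm (break ties by smallest node id):
  initial in-degrees: [1, 0, 3, 2, 3, 1]
  ready (indeg=0): [1]
  pop 1: indeg[4]->2; indeg[5]->0 | ready=[5] | order so far=[1]
  pop 5: indeg[0]->0; indeg[3]->1; indeg[4]->1 | ready=[0] | order so far=[1, 5]
  pop 0: indeg[2]->2; indeg[3]->0 | ready=[3] | order so far=[1, 5, 0]
  pop 3: indeg[2]->1; indeg[4]->0 | ready=[4] | order so far=[1, 5, 0, 3]
  pop 4: indeg[2]->0 | ready=[2] | order so far=[1, 5, 0, 3, 4]
  pop 2: no out-edges | ready=[] | order so far=[1, 5, 0, 3, 4, 2]
  Result: [1, 5, 0, 3, 4, 2]

Answer: [1, 5, 0, 3, 4, 2]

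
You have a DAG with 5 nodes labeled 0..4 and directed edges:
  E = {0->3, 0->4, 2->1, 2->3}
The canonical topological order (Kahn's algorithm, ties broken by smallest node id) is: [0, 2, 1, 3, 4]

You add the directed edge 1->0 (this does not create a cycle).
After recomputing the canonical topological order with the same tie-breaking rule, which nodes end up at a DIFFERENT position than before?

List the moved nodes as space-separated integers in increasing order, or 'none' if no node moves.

Old toposort: [0, 2, 1, 3, 4]
Added edge 1->0
Recompute Kahn (smallest-id tiebreak):
  initial in-degrees: [1, 1, 0, 2, 1]
  ready (indeg=0): [2]
  pop 2: indeg[1]->0; indeg[3]->1 | ready=[1] | order so far=[2]
  pop 1: indeg[0]->0 | ready=[0] | order so far=[2, 1]
  pop 0: indeg[3]->0; indeg[4]->0 | ready=[3, 4] | order so far=[2, 1, 0]
  pop 3: no out-edges | ready=[4] | order so far=[2, 1, 0, 3]
  pop 4: no out-edges | ready=[] | order so far=[2, 1, 0, 3, 4]
New canonical toposort: [2, 1, 0, 3, 4]
Compare positions:
  Node 0: index 0 -> 2 (moved)
  Node 1: index 2 -> 1 (moved)
  Node 2: index 1 -> 0 (moved)
  Node 3: index 3 -> 3 (same)
  Node 4: index 4 -> 4 (same)
Nodes that changed position: 0 1 2

Answer: 0 1 2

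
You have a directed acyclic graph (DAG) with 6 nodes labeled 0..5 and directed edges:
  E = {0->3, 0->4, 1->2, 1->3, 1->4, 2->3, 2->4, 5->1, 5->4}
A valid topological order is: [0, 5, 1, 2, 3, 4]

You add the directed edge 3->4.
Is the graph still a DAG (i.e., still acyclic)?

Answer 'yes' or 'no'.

Answer: yes

Derivation:
Given toposort: [0, 5, 1, 2, 3, 4]
Position of 3: index 4; position of 4: index 5
New edge 3->4: forward
Forward edge: respects the existing order. Still a DAG, same toposort still valid.
Still a DAG? yes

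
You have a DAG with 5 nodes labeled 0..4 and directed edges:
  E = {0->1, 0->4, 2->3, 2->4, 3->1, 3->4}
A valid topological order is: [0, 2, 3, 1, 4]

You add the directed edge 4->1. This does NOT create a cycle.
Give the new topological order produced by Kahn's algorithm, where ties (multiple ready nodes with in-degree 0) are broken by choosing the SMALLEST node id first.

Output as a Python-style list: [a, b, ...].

Old toposort: [0, 2, 3, 1, 4]
Added edge: 4->1
Position of 4 (4) > position of 1 (3). Must reorder: 4 must now come before 1.
Run Kahn's algorithm (break ties by smallest node id):
  initial in-degrees: [0, 3, 0, 1, 3]
  ready (indeg=0): [0, 2]
  pop 0: indeg[1]->2; indeg[4]->2 | ready=[2] | order so far=[0]
  pop 2: indeg[3]->0; indeg[4]->1 | ready=[3] | order so far=[0, 2]
  pop 3: indeg[1]->1; indeg[4]->0 | ready=[4] | order so far=[0, 2, 3]
  pop 4: indeg[1]->0 | ready=[1] | order so far=[0, 2, 3, 4]
  pop 1: no out-edges | ready=[] | order so far=[0, 2, 3, 4, 1]
  Result: [0, 2, 3, 4, 1]

Answer: [0, 2, 3, 4, 1]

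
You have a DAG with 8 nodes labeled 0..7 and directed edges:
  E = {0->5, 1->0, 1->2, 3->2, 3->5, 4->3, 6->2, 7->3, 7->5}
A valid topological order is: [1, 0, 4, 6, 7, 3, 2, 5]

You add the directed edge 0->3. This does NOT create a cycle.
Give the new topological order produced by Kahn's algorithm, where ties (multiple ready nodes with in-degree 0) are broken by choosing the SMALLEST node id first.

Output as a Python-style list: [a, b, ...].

Old toposort: [1, 0, 4, 6, 7, 3, 2, 5]
Added edge: 0->3
Position of 0 (1) < position of 3 (5). Old order still valid.
Run Kahn's algorithm (break ties by smallest node id):
  initial in-degrees: [1, 0, 3, 3, 0, 3, 0, 0]
  ready (indeg=0): [1, 4, 6, 7]
  pop 1: indeg[0]->0; indeg[2]->2 | ready=[0, 4, 6, 7] | order so far=[1]
  pop 0: indeg[3]->2; indeg[5]->2 | ready=[4, 6, 7] | order so far=[1, 0]
  pop 4: indeg[3]->1 | ready=[6, 7] | order so far=[1, 0, 4]
  pop 6: indeg[2]->1 | ready=[7] | order so far=[1, 0, 4, 6]
  pop 7: indeg[3]->0; indeg[5]->1 | ready=[3] | order so far=[1, 0, 4, 6, 7]
  pop 3: indeg[2]->0; indeg[5]->0 | ready=[2, 5] | order so far=[1, 0, 4, 6, 7, 3]
  pop 2: no out-edges | ready=[5] | order so far=[1, 0, 4, 6, 7, 3, 2]
  pop 5: no out-edges | ready=[] | order so far=[1, 0, 4, 6, 7, 3, 2, 5]
  Result: [1, 0, 4, 6, 7, 3, 2, 5]

Answer: [1, 0, 4, 6, 7, 3, 2, 5]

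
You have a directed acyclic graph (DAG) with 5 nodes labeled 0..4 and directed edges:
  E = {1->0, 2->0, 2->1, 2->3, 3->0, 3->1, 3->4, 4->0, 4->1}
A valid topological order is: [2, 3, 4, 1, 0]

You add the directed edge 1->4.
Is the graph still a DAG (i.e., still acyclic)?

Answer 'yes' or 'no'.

Answer: no

Derivation:
Given toposort: [2, 3, 4, 1, 0]
Position of 1: index 3; position of 4: index 2
New edge 1->4: backward (u after v in old order)
Backward edge: old toposort is now invalid. Check if this creates a cycle.
Does 4 already reach 1? Reachable from 4: [0, 1, 4]. YES -> cycle!
Still a DAG? no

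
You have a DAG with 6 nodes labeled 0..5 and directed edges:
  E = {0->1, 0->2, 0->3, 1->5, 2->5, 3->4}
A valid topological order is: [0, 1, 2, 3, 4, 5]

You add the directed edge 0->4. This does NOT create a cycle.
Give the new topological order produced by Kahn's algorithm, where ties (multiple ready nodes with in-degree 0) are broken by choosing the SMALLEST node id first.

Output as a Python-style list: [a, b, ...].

Answer: [0, 1, 2, 3, 4, 5]

Derivation:
Old toposort: [0, 1, 2, 3, 4, 5]
Added edge: 0->4
Position of 0 (0) < position of 4 (4). Old order still valid.
Run Kahn's algorithm (break ties by smallest node id):
  initial in-degrees: [0, 1, 1, 1, 2, 2]
  ready (indeg=0): [0]
  pop 0: indeg[1]->0; indeg[2]->0; indeg[3]->0; indeg[4]->1 | ready=[1, 2, 3] | order so far=[0]
  pop 1: indeg[5]->1 | ready=[2, 3] | order so far=[0, 1]
  pop 2: indeg[5]->0 | ready=[3, 5] | order so far=[0, 1, 2]
  pop 3: indeg[4]->0 | ready=[4, 5] | order so far=[0, 1, 2, 3]
  pop 4: no out-edges | ready=[5] | order so far=[0, 1, 2, 3, 4]
  pop 5: no out-edges | ready=[] | order so far=[0, 1, 2, 3, 4, 5]
  Result: [0, 1, 2, 3, 4, 5]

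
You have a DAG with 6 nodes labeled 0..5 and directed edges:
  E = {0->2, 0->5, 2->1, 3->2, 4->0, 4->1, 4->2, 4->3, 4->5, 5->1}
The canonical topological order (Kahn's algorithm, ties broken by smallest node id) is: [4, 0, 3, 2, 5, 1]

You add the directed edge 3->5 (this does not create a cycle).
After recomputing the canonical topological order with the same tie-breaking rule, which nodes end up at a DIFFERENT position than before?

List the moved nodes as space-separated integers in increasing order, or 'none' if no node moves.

Old toposort: [4, 0, 3, 2, 5, 1]
Added edge 3->5
Recompute Kahn (smallest-id tiebreak):
  initial in-degrees: [1, 3, 3, 1, 0, 3]
  ready (indeg=0): [4]
  pop 4: indeg[0]->0; indeg[1]->2; indeg[2]->2; indeg[3]->0; indeg[5]->2 | ready=[0, 3] | order so far=[4]
  pop 0: indeg[2]->1; indeg[5]->1 | ready=[3] | order so far=[4, 0]
  pop 3: indeg[2]->0; indeg[5]->0 | ready=[2, 5] | order so far=[4, 0, 3]
  pop 2: indeg[1]->1 | ready=[5] | order so far=[4, 0, 3, 2]
  pop 5: indeg[1]->0 | ready=[1] | order so far=[4, 0, 3, 2, 5]
  pop 1: no out-edges | ready=[] | order so far=[4, 0, 3, 2, 5, 1]
New canonical toposort: [4, 0, 3, 2, 5, 1]
Compare positions:
  Node 0: index 1 -> 1 (same)
  Node 1: index 5 -> 5 (same)
  Node 2: index 3 -> 3 (same)
  Node 3: index 2 -> 2 (same)
  Node 4: index 0 -> 0 (same)
  Node 5: index 4 -> 4 (same)
Nodes that changed position: none

Answer: none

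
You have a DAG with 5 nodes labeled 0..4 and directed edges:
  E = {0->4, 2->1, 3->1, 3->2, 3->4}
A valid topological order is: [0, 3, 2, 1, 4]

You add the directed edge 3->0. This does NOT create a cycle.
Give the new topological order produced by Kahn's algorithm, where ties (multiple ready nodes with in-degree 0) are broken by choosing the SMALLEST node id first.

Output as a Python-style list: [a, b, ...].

Old toposort: [0, 3, 2, 1, 4]
Added edge: 3->0
Position of 3 (1) > position of 0 (0). Must reorder: 3 must now come before 0.
Run Kahn's algorithm (break ties by smallest node id):
  initial in-degrees: [1, 2, 1, 0, 2]
  ready (indeg=0): [3]
  pop 3: indeg[0]->0; indeg[1]->1; indeg[2]->0; indeg[4]->1 | ready=[0, 2] | order so far=[3]
  pop 0: indeg[4]->0 | ready=[2, 4] | order so far=[3, 0]
  pop 2: indeg[1]->0 | ready=[1, 4] | order so far=[3, 0, 2]
  pop 1: no out-edges | ready=[4] | order so far=[3, 0, 2, 1]
  pop 4: no out-edges | ready=[] | order so far=[3, 0, 2, 1, 4]
  Result: [3, 0, 2, 1, 4]

Answer: [3, 0, 2, 1, 4]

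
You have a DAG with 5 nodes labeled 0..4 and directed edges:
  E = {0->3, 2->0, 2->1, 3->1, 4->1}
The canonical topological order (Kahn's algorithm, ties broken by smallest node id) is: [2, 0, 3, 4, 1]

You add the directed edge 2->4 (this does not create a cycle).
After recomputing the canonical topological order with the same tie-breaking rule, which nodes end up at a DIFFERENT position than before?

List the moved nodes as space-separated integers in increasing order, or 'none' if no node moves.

Old toposort: [2, 0, 3, 4, 1]
Added edge 2->4
Recompute Kahn (smallest-id tiebreak):
  initial in-degrees: [1, 3, 0, 1, 1]
  ready (indeg=0): [2]
  pop 2: indeg[0]->0; indeg[1]->2; indeg[4]->0 | ready=[0, 4] | order so far=[2]
  pop 0: indeg[3]->0 | ready=[3, 4] | order so far=[2, 0]
  pop 3: indeg[1]->1 | ready=[4] | order so far=[2, 0, 3]
  pop 4: indeg[1]->0 | ready=[1] | order so far=[2, 0, 3, 4]
  pop 1: no out-edges | ready=[] | order so far=[2, 0, 3, 4, 1]
New canonical toposort: [2, 0, 3, 4, 1]
Compare positions:
  Node 0: index 1 -> 1 (same)
  Node 1: index 4 -> 4 (same)
  Node 2: index 0 -> 0 (same)
  Node 3: index 2 -> 2 (same)
  Node 4: index 3 -> 3 (same)
Nodes that changed position: none

Answer: none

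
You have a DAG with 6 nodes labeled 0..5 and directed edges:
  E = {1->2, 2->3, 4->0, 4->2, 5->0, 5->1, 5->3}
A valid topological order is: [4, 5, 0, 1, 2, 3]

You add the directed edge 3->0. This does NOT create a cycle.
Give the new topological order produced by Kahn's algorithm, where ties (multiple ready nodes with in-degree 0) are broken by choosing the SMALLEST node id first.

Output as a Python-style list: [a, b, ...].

Answer: [4, 5, 1, 2, 3, 0]

Derivation:
Old toposort: [4, 5, 0, 1, 2, 3]
Added edge: 3->0
Position of 3 (5) > position of 0 (2). Must reorder: 3 must now come before 0.
Run Kahn's algorithm (break ties by smallest node id):
  initial in-degrees: [3, 1, 2, 2, 0, 0]
  ready (indeg=0): [4, 5]
  pop 4: indeg[0]->2; indeg[2]->1 | ready=[5] | order so far=[4]
  pop 5: indeg[0]->1; indeg[1]->0; indeg[3]->1 | ready=[1] | order so far=[4, 5]
  pop 1: indeg[2]->0 | ready=[2] | order so far=[4, 5, 1]
  pop 2: indeg[3]->0 | ready=[3] | order so far=[4, 5, 1, 2]
  pop 3: indeg[0]->0 | ready=[0] | order so far=[4, 5, 1, 2, 3]
  pop 0: no out-edges | ready=[] | order so far=[4, 5, 1, 2, 3, 0]
  Result: [4, 5, 1, 2, 3, 0]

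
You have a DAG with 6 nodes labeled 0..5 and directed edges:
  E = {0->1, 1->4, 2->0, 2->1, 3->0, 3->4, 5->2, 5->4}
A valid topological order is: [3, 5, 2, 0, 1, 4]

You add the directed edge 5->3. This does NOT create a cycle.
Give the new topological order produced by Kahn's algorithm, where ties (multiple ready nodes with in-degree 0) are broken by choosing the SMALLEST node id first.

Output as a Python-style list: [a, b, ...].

Answer: [5, 2, 3, 0, 1, 4]

Derivation:
Old toposort: [3, 5, 2, 0, 1, 4]
Added edge: 5->3
Position of 5 (1) > position of 3 (0). Must reorder: 5 must now come before 3.
Run Kahn's algorithm (break ties by smallest node id):
  initial in-degrees: [2, 2, 1, 1, 3, 0]
  ready (indeg=0): [5]
  pop 5: indeg[2]->0; indeg[3]->0; indeg[4]->2 | ready=[2, 3] | order so far=[5]
  pop 2: indeg[0]->1; indeg[1]->1 | ready=[3] | order so far=[5, 2]
  pop 3: indeg[0]->0; indeg[4]->1 | ready=[0] | order so far=[5, 2, 3]
  pop 0: indeg[1]->0 | ready=[1] | order so far=[5, 2, 3, 0]
  pop 1: indeg[4]->0 | ready=[4] | order so far=[5, 2, 3, 0, 1]
  pop 4: no out-edges | ready=[] | order so far=[5, 2, 3, 0, 1, 4]
  Result: [5, 2, 3, 0, 1, 4]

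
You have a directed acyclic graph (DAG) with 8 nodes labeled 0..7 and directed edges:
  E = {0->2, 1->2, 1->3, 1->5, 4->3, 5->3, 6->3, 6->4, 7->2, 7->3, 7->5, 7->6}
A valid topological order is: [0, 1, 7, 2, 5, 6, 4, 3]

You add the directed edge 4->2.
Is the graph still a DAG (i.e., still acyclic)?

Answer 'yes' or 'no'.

Given toposort: [0, 1, 7, 2, 5, 6, 4, 3]
Position of 4: index 6; position of 2: index 3
New edge 4->2: backward (u after v in old order)
Backward edge: old toposort is now invalid. Check if this creates a cycle.
Does 2 already reach 4? Reachable from 2: [2]. NO -> still a DAG (reorder needed).
Still a DAG? yes

Answer: yes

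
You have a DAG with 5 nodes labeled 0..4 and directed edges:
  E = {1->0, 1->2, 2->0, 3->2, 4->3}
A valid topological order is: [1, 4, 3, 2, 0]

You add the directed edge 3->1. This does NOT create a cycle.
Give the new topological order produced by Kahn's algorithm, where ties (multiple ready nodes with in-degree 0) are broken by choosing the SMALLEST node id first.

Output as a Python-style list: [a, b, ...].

Answer: [4, 3, 1, 2, 0]

Derivation:
Old toposort: [1, 4, 3, 2, 0]
Added edge: 3->1
Position of 3 (2) > position of 1 (0). Must reorder: 3 must now come before 1.
Run Kahn's algorithm (break ties by smallest node id):
  initial in-degrees: [2, 1, 2, 1, 0]
  ready (indeg=0): [4]
  pop 4: indeg[3]->0 | ready=[3] | order so far=[4]
  pop 3: indeg[1]->0; indeg[2]->1 | ready=[1] | order so far=[4, 3]
  pop 1: indeg[0]->1; indeg[2]->0 | ready=[2] | order so far=[4, 3, 1]
  pop 2: indeg[0]->0 | ready=[0] | order so far=[4, 3, 1, 2]
  pop 0: no out-edges | ready=[] | order so far=[4, 3, 1, 2, 0]
  Result: [4, 3, 1, 2, 0]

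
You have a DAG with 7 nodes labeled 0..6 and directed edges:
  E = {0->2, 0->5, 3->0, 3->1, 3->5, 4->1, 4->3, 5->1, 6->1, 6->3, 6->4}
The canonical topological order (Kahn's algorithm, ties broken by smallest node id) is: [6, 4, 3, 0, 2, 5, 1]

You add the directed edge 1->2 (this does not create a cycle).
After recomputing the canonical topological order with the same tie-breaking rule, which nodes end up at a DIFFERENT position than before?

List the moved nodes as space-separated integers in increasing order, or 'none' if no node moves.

Old toposort: [6, 4, 3, 0, 2, 5, 1]
Added edge 1->2
Recompute Kahn (smallest-id tiebreak):
  initial in-degrees: [1, 4, 2, 2, 1, 2, 0]
  ready (indeg=0): [6]
  pop 6: indeg[1]->3; indeg[3]->1; indeg[4]->0 | ready=[4] | order so far=[6]
  pop 4: indeg[1]->2; indeg[3]->0 | ready=[3] | order so far=[6, 4]
  pop 3: indeg[0]->0; indeg[1]->1; indeg[5]->1 | ready=[0] | order so far=[6, 4, 3]
  pop 0: indeg[2]->1; indeg[5]->0 | ready=[5] | order so far=[6, 4, 3, 0]
  pop 5: indeg[1]->0 | ready=[1] | order so far=[6, 4, 3, 0, 5]
  pop 1: indeg[2]->0 | ready=[2] | order so far=[6, 4, 3, 0, 5, 1]
  pop 2: no out-edges | ready=[] | order so far=[6, 4, 3, 0, 5, 1, 2]
New canonical toposort: [6, 4, 3, 0, 5, 1, 2]
Compare positions:
  Node 0: index 3 -> 3 (same)
  Node 1: index 6 -> 5 (moved)
  Node 2: index 4 -> 6 (moved)
  Node 3: index 2 -> 2 (same)
  Node 4: index 1 -> 1 (same)
  Node 5: index 5 -> 4 (moved)
  Node 6: index 0 -> 0 (same)
Nodes that changed position: 1 2 5

Answer: 1 2 5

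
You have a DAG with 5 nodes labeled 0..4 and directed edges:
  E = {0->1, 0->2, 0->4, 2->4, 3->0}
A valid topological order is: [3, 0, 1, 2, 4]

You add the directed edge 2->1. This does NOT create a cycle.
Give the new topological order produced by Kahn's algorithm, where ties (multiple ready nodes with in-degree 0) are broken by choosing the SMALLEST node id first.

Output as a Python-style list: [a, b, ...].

Old toposort: [3, 0, 1, 2, 4]
Added edge: 2->1
Position of 2 (3) > position of 1 (2). Must reorder: 2 must now come before 1.
Run Kahn's algorithm (break ties by smallest node id):
  initial in-degrees: [1, 2, 1, 0, 2]
  ready (indeg=0): [3]
  pop 3: indeg[0]->0 | ready=[0] | order so far=[3]
  pop 0: indeg[1]->1; indeg[2]->0; indeg[4]->1 | ready=[2] | order so far=[3, 0]
  pop 2: indeg[1]->0; indeg[4]->0 | ready=[1, 4] | order so far=[3, 0, 2]
  pop 1: no out-edges | ready=[4] | order so far=[3, 0, 2, 1]
  pop 4: no out-edges | ready=[] | order so far=[3, 0, 2, 1, 4]
  Result: [3, 0, 2, 1, 4]

Answer: [3, 0, 2, 1, 4]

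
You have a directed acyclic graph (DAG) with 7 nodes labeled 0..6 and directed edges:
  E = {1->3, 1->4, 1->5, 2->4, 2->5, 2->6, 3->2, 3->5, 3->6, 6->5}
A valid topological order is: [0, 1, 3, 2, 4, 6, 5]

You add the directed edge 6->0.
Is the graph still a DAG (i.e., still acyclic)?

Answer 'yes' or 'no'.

Given toposort: [0, 1, 3, 2, 4, 6, 5]
Position of 6: index 5; position of 0: index 0
New edge 6->0: backward (u after v in old order)
Backward edge: old toposort is now invalid. Check if this creates a cycle.
Does 0 already reach 6? Reachable from 0: [0]. NO -> still a DAG (reorder needed).
Still a DAG? yes

Answer: yes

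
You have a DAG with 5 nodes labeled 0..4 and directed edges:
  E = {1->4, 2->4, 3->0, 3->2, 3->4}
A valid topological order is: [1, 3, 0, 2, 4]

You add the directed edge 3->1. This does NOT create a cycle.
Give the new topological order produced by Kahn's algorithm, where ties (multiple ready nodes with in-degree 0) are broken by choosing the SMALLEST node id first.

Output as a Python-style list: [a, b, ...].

Old toposort: [1, 3, 0, 2, 4]
Added edge: 3->1
Position of 3 (1) > position of 1 (0). Must reorder: 3 must now come before 1.
Run Kahn's algorithm (break ties by smallest node id):
  initial in-degrees: [1, 1, 1, 0, 3]
  ready (indeg=0): [3]
  pop 3: indeg[0]->0; indeg[1]->0; indeg[2]->0; indeg[4]->2 | ready=[0, 1, 2] | order so far=[3]
  pop 0: no out-edges | ready=[1, 2] | order so far=[3, 0]
  pop 1: indeg[4]->1 | ready=[2] | order so far=[3, 0, 1]
  pop 2: indeg[4]->0 | ready=[4] | order so far=[3, 0, 1, 2]
  pop 4: no out-edges | ready=[] | order so far=[3, 0, 1, 2, 4]
  Result: [3, 0, 1, 2, 4]

Answer: [3, 0, 1, 2, 4]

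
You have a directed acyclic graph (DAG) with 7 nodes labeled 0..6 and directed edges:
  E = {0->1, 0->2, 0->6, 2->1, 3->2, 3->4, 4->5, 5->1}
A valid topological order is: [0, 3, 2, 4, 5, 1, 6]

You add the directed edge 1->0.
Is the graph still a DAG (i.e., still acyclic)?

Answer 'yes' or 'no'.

Given toposort: [0, 3, 2, 4, 5, 1, 6]
Position of 1: index 5; position of 0: index 0
New edge 1->0: backward (u after v in old order)
Backward edge: old toposort is now invalid. Check if this creates a cycle.
Does 0 already reach 1? Reachable from 0: [0, 1, 2, 6]. YES -> cycle!
Still a DAG? no

Answer: no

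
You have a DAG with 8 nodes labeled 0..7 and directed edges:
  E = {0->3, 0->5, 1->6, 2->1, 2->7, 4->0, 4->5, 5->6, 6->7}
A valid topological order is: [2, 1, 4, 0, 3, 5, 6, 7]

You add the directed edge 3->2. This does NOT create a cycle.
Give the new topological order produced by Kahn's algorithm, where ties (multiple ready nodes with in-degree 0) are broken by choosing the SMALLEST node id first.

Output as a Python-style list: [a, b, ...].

Answer: [4, 0, 3, 2, 1, 5, 6, 7]

Derivation:
Old toposort: [2, 1, 4, 0, 3, 5, 6, 7]
Added edge: 3->2
Position of 3 (4) > position of 2 (0). Must reorder: 3 must now come before 2.
Run Kahn's algorithm (break ties by smallest node id):
  initial in-degrees: [1, 1, 1, 1, 0, 2, 2, 2]
  ready (indeg=0): [4]
  pop 4: indeg[0]->0; indeg[5]->1 | ready=[0] | order so far=[4]
  pop 0: indeg[3]->0; indeg[5]->0 | ready=[3, 5] | order so far=[4, 0]
  pop 3: indeg[2]->0 | ready=[2, 5] | order so far=[4, 0, 3]
  pop 2: indeg[1]->0; indeg[7]->1 | ready=[1, 5] | order so far=[4, 0, 3, 2]
  pop 1: indeg[6]->1 | ready=[5] | order so far=[4, 0, 3, 2, 1]
  pop 5: indeg[6]->0 | ready=[6] | order so far=[4, 0, 3, 2, 1, 5]
  pop 6: indeg[7]->0 | ready=[7] | order so far=[4, 0, 3, 2, 1, 5, 6]
  pop 7: no out-edges | ready=[] | order so far=[4, 0, 3, 2, 1, 5, 6, 7]
  Result: [4, 0, 3, 2, 1, 5, 6, 7]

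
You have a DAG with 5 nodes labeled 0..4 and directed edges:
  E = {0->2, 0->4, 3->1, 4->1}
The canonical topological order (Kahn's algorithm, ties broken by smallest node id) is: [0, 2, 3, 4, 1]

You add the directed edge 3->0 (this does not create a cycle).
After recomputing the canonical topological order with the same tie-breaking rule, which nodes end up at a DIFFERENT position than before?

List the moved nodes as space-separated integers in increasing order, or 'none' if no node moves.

Answer: 0 2 3

Derivation:
Old toposort: [0, 2, 3, 4, 1]
Added edge 3->0
Recompute Kahn (smallest-id tiebreak):
  initial in-degrees: [1, 2, 1, 0, 1]
  ready (indeg=0): [3]
  pop 3: indeg[0]->0; indeg[1]->1 | ready=[0] | order so far=[3]
  pop 0: indeg[2]->0; indeg[4]->0 | ready=[2, 4] | order so far=[3, 0]
  pop 2: no out-edges | ready=[4] | order so far=[3, 0, 2]
  pop 4: indeg[1]->0 | ready=[1] | order so far=[3, 0, 2, 4]
  pop 1: no out-edges | ready=[] | order so far=[3, 0, 2, 4, 1]
New canonical toposort: [3, 0, 2, 4, 1]
Compare positions:
  Node 0: index 0 -> 1 (moved)
  Node 1: index 4 -> 4 (same)
  Node 2: index 1 -> 2 (moved)
  Node 3: index 2 -> 0 (moved)
  Node 4: index 3 -> 3 (same)
Nodes that changed position: 0 2 3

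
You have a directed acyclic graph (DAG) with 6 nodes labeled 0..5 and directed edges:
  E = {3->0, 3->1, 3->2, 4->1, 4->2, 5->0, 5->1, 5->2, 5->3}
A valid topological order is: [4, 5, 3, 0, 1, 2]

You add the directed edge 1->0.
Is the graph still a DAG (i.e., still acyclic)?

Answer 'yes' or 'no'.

Given toposort: [4, 5, 3, 0, 1, 2]
Position of 1: index 4; position of 0: index 3
New edge 1->0: backward (u after v in old order)
Backward edge: old toposort is now invalid. Check if this creates a cycle.
Does 0 already reach 1? Reachable from 0: [0]. NO -> still a DAG (reorder needed).
Still a DAG? yes

Answer: yes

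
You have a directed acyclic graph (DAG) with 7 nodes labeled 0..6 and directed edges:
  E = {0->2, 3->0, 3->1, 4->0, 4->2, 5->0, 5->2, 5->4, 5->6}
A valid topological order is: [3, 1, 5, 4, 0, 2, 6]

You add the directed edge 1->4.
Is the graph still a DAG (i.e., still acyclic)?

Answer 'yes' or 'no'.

Answer: yes

Derivation:
Given toposort: [3, 1, 5, 4, 0, 2, 6]
Position of 1: index 1; position of 4: index 3
New edge 1->4: forward
Forward edge: respects the existing order. Still a DAG, same toposort still valid.
Still a DAG? yes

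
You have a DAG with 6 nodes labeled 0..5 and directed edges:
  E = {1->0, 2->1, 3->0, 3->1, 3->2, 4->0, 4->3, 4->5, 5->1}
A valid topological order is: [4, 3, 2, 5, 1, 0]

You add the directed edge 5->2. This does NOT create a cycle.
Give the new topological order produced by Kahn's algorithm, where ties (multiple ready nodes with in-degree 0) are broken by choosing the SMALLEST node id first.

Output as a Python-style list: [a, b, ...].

Answer: [4, 3, 5, 2, 1, 0]

Derivation:
Old toposort: [4, 3, 2, 5, 1, 0]
Added edge: 5->2
Position of 5 (3) > position of 2 (2). Must reorder: 5 must now come before 2.
Run Kahn's algorithm (break ties by smallest node id):
  initial in-degrees: [3, 3, 2, 1, 0, 1]
  ready (indeg=0): [4]
  pop 4: indeg[0]->2; indeg[3]->0; indeg[5]->0 | ready=[3, 5] | order so far=[4]
  pop 3: indeg[0]->1; indeg[1]->2; indeg[2]->1 | ready=[5] | order so far=[4, 3]
  pop 5: indeg[1]->1; indeg[2]->0 | ready=[2] | order so far=[4, 3, 5]
  pop 2: indeg[1]->0 | ready=[1] | order so far=[4, 3, 5, 2]
  pop 1: indeg[0]->0 | ready=[0] | order so far=[4, 3, 5, 2, 1]
  pop 0: no out-edges | ready=[] | order so far=[4, 3, 5, 2, 1, 0]
  Result: [4, 3, 5, 2, 1, 0]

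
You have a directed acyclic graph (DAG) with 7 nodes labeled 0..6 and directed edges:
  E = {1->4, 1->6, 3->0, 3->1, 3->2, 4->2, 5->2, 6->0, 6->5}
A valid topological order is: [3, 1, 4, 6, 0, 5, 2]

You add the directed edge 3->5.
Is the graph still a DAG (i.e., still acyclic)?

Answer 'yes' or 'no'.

Given toposort: [3, 1, 4, 6, 0, 5, 2]
Position of 3: index 0; position of 5: index 5
New edge 3->5: forward
Forward edge: respects the existing order. Still a DAG, same toposort still valid.
Still a DAG? yes

Answer: yes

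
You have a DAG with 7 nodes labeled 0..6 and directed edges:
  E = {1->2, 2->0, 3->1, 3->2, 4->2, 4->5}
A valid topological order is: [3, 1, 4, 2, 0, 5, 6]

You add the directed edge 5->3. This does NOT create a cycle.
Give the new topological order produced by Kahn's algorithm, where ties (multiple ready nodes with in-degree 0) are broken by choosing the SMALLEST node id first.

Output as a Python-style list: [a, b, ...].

Old toposort: [3, 1, 4, 2, 0, 5, 6]
Added edge: 5->3
Position of 5 (5) > position of 3 (0). Must reorder: 5 must now come before 3.
Run Kahn's algorithm (break ties by smallest node id):
  initial in-degrees: [1, 1, 3, 1, 0, 1, 0]
  ready (indeg=0): [4, 6]
  pop 4: indeg[2]->2; indeg[5]->0 | ready=[5, 6] | order so far=[4]
  pop 5: indeg[3]->0 | ready=[3, 6] | order so far=[4, 5]
  pop 3: indeg[1]->0; indeg[2]->1 | ready=[1, 6] | order so far=[4, 5, 3]
  pop 1: indeg[2]->0 | ready=[2, 6] | order so far=[4, 5, 3, 1]
  pop 2: indeg[0]->0 | ready=[0, 6] | order so far=[4, 5, 3, 1, 2]
  pop 0: no out-edges | ready=[6] | order so far=[4, 5, 3, 1, 2, 0]
  pop 6: no out-edges | ready=[] | order so far=[4, 5, 3, 1, 2, 0, 6]
  Result: [4, 5, 3, 1, 2, 0, 6]

Answer: [4, 5, 3, 1, 2, 0, 6]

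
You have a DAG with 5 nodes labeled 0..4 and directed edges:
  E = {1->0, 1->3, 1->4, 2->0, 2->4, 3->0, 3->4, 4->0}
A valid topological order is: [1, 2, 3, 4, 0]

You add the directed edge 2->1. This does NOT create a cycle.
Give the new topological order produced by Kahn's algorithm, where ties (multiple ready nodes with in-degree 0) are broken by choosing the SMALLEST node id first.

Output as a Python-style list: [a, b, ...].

Old toposort: [1, 2, 3, 4, 0]
Added edge: 2->1
Position of 2 (1) > position of 1 (0). Must reorder: 2 must now come before 1.
Run Kahn's algorithm (break ties by smallest node id):
  initial in-degrees: [4, 1, 0, 1, 3]
  ready (indeg=0): [2]
  pop 2: indeg[0]->3; indeg[1]->0; indeg[4]->2 | ready=[1] | order so far=[2]
  pop 1: indeg[0]->2; indeg[3]->0; indeg[4]->1 | ready=[3] | order so far=[2, 1]
  pop 3: indeg[0]->1; indeg[4]->0 | ready=[4] | order so far=[2, 1, 3]
  pop 4: indeg[0]->0 | ready=[0] | order so far=[2, 1, 3, 4]
  pop 0: no out-edges | ready=[] | order so far=[2, 1, 3, 4, 0]
  Result: [2, 1, 3, 4, 0]

Answer: [2, 1, 3, 4, 0]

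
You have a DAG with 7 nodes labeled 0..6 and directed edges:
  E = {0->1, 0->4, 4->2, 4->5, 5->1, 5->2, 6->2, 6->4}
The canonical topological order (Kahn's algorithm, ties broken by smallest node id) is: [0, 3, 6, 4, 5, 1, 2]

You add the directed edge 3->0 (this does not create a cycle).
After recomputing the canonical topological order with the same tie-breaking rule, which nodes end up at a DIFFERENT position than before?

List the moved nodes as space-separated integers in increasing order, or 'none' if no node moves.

Answer: 0 3

Derivation:
Old toposort: [0, 3, 6, 4, 5, 1, 2]
Added edge 3->0
Recompute Kahn (smallest-id tiebreak):
  initial in-degrees: [1, 2, 3, 0, 2, 1, 0]
  ready (indeg=0): [3, 6]
  pop 3: indeg[0]->0 | ready=[0, 6] | order so far=[3]
  pop 0: indeg[1]->1; indeg[4]->1 | ready=[6] | order so far=[3, 0]
  pop 6: indeg[2]->2; indeg[4]->0 | ready=[4] | order so far=[3, 0, 6]
  pop 4: indeg[2]->1; indeg[5]->0 | ready=[5] | order so far=[3, 0, 6, 4]
  pop 5: indeg[1]->0; indeg[2]->0 | ready=[1, 2] | order so far=[3, 0, 6, 4, 5]
  pop 1: no out-edges | ready=[2] | order so far=[3, 0, 6, 4, 5, 1]
  pop 2: no out-edges | ready=[] | order so far=[3, 0, 6, 4, 5, 1, 2]
New canonical toposort: [3, 0, 6, 4, 5, 1, 2]
Compare positions:
  Node 0: index 0 -> 1 (moved)
  Node 1: index 5 -> 5 (same)
  Node 2: index 6 -> 6 (same)
  Node 3: index 1 -> 0 (moved)
  Node 4: index 3 -> 3 (same)
  Node 5: index 4 -> 4 (same)
  Node 6: index 2 -> 2 (same)
Nodes that changed position: 0 3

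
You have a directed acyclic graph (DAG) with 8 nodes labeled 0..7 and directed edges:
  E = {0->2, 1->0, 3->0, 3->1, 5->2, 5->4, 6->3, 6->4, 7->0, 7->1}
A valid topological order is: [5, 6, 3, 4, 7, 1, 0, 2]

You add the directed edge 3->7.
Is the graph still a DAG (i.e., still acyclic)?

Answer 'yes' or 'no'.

Answer: yes

Derivation:
Given toposort: [5, 6, 3, 4, 7, 1, 0, 2]
Position of 3: index 2; position of 7: index 4
New edge 3->7: forward
Forward edge: respects the existing order. Still a DAG, same toposort still valid.
Still a DAG? yes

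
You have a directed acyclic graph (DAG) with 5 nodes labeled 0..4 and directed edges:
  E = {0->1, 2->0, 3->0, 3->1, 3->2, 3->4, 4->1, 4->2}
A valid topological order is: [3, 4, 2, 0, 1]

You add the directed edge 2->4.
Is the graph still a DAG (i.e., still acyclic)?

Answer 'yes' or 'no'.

Answer: no

Derivation:
Given toposort: [3, 4, 2, 0, 1]
Position of 2: index 2; position of 4: index 1
New edge 2->4: backward (u after v in old order)
Backward edge: old toposort is now invalid. Check if this creates a cycle.
Does 4 already reach 2? Reachable from 4: [0, 1, 2, 4]. YES -> cycle!
Still a DAG? no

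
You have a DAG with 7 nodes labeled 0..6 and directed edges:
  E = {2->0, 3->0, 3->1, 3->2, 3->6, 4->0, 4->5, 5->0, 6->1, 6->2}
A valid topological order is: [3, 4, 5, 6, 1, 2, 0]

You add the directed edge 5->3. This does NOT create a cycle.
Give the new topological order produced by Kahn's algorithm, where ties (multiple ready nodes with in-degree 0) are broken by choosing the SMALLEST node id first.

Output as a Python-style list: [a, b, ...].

Answer: [4, 5, 3, 6, 1, 2, 0]

Derivation:
Old toposort: [3, 4, 5, 6, 1, 2, 0]
Added edge: 5->3
Position of 5 (2) > position of 3 (0). Must reorder: 5 must now come before 3.
Run Kahn's algorithm (break ties by smallest node id):
  initial in-degrees: [4, 2, 2, 1, 0, 1, 1]
  ready (indeg=0): [4]
  pop 4: indeg[0]->3; indeg[5]->0 | ready=[5] | order so far=[4]
  pop 5: indeg[0]->2; indeg[3]->0 | ready=[3] | order so far=[4, 5]
  pop 3: indeg[0]->1; indeg[1]->1; indeg[2]->1; indeg[6]->0 | ready=[6] | order so far=[4, 5, 3]
  pop 6: indeg[1]->0; indeg[2]->0 | ready=[1, 2] | order so far=[4, 5, 3, 6]
  pop 1: no out-edges | ready=[2] | order so far=[4, 5, 3, 6, 1]
  pop 2: indeg[0]->0 | ready=[0] | order so far=[4, 5, 3, 6, 1, 2]
  pop 0: no out-edges | ready=[] | order so far=[4, 5, 3, 6, 1, 2, 0]
  Result: [4, 5, 3, 6, 1, 2, 0]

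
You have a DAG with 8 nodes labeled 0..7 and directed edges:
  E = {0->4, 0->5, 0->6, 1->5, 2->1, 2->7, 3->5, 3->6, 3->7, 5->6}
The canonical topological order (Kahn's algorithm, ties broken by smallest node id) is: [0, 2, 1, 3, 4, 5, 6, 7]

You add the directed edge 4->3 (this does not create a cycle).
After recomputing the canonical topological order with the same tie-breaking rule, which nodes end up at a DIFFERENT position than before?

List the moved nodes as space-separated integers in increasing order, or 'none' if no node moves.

Old toposort: [0, 2, 1, 3, 4, 5, 6, 7]
Added edge 4->3
Recompute Kahn (smallest-id tiebreak):
  initial in-degrees: [0, 1, 0, 1, 1, 3, 3, 2]
  ready (indeg=0): [0, 2]
  pop 0: indeg[4]->0; indeg[5]->2; indeg[6]->2 | ready=[2, 4] | order so far=[0]
  pop 2: indeg[1]->0; indeg[7]->1 | ready=[1, 4] | order so far=[0, 2]
  pop 1: indeg[5]->1 | ready=[4] | order so far=[0, 2, 1]
  pop 4: indeg[3]->0 | ready=[3] | order so far=[0, 2, 1, 4]
  pop 3: indeg[5]->0; indeg[6]->1; indeg[7]->0 | ready=[5, 7] | order so far=[0, 2, 1, 4, 3]
  pop 5: indeg[6]->0 | ready=[6, 7] | order so far=[0, 2, 1, 4, 3, 5]
  pop 6: no out-edges | ready=[7] | order so far=[0, 2, 1, 4, 3, 5, 6]
  pop 7: no out-edges | ready=[] | order so far=[0, 2, 1, 4, 3, 5, 6, 7]
New canonical toposort: [0, 2, 1, 4, 3, 5, 6, 7]
Compare positions:
  Node 0: index 0 -> 0 (same)
  Node 1: index 2 -> 2 (same)
  Node 2: index 1 -> 1 (same)
  Node 3: index 3 -> 4 (moved)
  Node 4: index 4 -> 3 (moved)
  Node 5: index 5 -> 5 (same)
  Node 6: index 6 -> 6 (same)
  Node 7: index 7 -> 7 (same)
Nodes that changed position: 3 4

Answer: 3 4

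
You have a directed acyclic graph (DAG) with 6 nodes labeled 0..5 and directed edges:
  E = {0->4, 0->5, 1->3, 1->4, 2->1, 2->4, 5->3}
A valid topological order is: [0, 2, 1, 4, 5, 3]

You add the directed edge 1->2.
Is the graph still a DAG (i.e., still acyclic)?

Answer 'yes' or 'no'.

Answer: no

Derivation:
Given toposort: [0, 2, 1, 4, 5, 3]
Position of 1: index 2; position of 2: index 1
New edge 1->2: backward (u after v in old order)
Backward edge: old toposort is now invalid. Check if this creates a cycle.
Does 2 already reach 1? Reachable from 2: [1, 2, 3, 4]. YES -> cycle!
Still a DAG? no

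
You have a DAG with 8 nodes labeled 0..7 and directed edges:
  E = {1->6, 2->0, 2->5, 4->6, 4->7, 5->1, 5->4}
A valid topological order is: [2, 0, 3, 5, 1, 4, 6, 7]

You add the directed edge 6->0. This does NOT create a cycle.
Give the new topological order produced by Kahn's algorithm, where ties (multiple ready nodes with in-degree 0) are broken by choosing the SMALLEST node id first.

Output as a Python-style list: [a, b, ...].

Old toposort: [2, 0, 3, 5, 1, 4, 6, 7]
Added edge: 6->0
Position of 6 (6) > position of 0 (1). Must reorder: 6 must now come before 0.
Run Kahn's algorithm (break ties by smallest node id):
  initial in-degrees: [2, 1, 0, 0, 1, 1, 2, 1]
  ready (indeg=0): [2, 3]
  pop 2: indeg[0]->1; indeg[5]->0 | ready=[3, 5] | order so far=[2]
  pop 3: no out-edges | ready=[5] | order so far=[2, 3]
  pop 5: indeg[1]->0; indeg[4]->0 | ready=[1, 4] | order so far=[2, 3, 5]
  pop 1: indeg[6]->1 | ready=[4] | order so far=[2, 3, 5, 1]
  pop 4: indeg[6]->0; indeg[7]->0 | ready=[6, 7] | order so far=[2, 3, 5, 1, 4]
  pop 6: indeg[0]->0 | ready=[0, 7] | order so far=[2, 3, 5, 1, 4, 6]
  pop 0: no out-edges | ready=[7] | order so far=[2, 3, 5, 1, 4, 6, 0]
  pop 7: no out-edges | ready=[] | order so far=[2, 3, 5, 1, 4, 6, 0, 7]
  Result: [2, 3, 5, 1, 4, 6, 0, 7]

Answer: [2, 3, 5, 1, 4, 6, 0, 7]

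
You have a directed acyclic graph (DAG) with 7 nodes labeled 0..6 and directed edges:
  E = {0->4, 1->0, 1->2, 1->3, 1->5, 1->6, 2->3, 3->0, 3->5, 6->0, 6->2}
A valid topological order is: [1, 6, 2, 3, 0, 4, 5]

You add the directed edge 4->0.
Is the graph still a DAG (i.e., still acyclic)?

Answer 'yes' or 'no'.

Answer: no

Derivation:
Given toposort: [1, 6, 2, 3, 0, 4, 5]
Position of 4: index 5; position of 0: index 4
New edge 4->0: backward (u after v in old order)
Backward edge: old toposort is now invalid. Check if this creates a cycle.
Does 0 already reach 4? Reachable from 0: [0, 4]. YES -> cycle!
Still a DAG? no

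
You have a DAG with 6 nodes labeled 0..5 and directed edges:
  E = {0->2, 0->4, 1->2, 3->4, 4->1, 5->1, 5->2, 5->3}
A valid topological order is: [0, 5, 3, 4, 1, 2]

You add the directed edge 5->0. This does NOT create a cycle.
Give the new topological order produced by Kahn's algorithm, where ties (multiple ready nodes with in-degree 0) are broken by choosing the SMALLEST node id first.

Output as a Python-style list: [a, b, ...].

Old toposort: [0, 5, 3, 4, 1, 2]
Added edge: 5->0
Position of 5 (1) > position of 0 (0). Must reorder: 5 must now come before 0.
Run Kahn's algorithm (break ties by smallest node id):
  initial in-degrees: [1, 2, 3, 1, 2, 0]
  ready (indeg=0): [5]
  pop 5: indeg[0]->0; indeg[1]->1; indeg[2]->2; indeg[3]->0 | ready=[0, 3] | order so far=[5]
  pop 0: indeg[2]->1; indeg[4]->1 | ready=[3] | order so far=[5, 0]
  pop 3: indeg[4]->0 | ready=[4] | order so far=[5, 0, 3]
  pop 4: indeg[1]->0 | ready=[1] | order so far=[5, 0, 3, 4]
  pop 1: indeg[2]->0 | ready=[2] | order so far=[5, 0, 3, 4, 1]
  pop 2: no out-edges | ready=[] | order so far=[5, 0, 3, 4, 1, 2]
  Result: [5, 0, 3, 4, 1, 2]

Answer: [5, 0, 3, 4, 1, 2]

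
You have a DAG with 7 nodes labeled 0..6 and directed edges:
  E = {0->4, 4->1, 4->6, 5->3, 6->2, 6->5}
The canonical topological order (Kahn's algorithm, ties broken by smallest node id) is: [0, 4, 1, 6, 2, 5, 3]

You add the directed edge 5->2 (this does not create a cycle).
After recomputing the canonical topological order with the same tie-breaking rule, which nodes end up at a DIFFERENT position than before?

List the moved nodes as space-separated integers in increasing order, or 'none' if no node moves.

Old toposort: [0, 4, 1, 6, 2, 5, 3]
Added edge 5->2
Recompute Kahn (smallest-id tiebreak):
  initial in-degrees: [0, 1, 2, 1, 1, 1, 1]
  ready (indeg=0): [0]
  pop 0: indeg[4]->0 | ready=[4] | order so far=[0]
  pop 4: indeg[1]->0; indeg[6]->0 | ready=[1, 6] | order so far=[0, 4]
  pop 1: no out-edges | ready=[6] | order so far=[0, 4, 1]
  pop 6: indeg[2]->1; indeg[5]->0 | ready=[5] | order so far=[0, 4, 1, 6]
  pop 5: indeg[2]->0; indeg[3]->0 | ready=[2, 3] | order so far=[0, 4, 1, 6, 5]
  pop 2: no out-edges | ready=[3] | order so far=[0, 4, 1, 6, 5, 2]
  pop 3: no out-edges | ready=[] | order so far=[0, 4, 1, 6, 5, 2, 3]
New canonical toposort: [0, 4, 1, 6, 5, 2, 3]
Compare positions:
  Node 0: index 0 -> 0 (same)
  Node 1: index 2 -> 2 (same)
  Node 2: index 4 -> 5 (moved)
  Node 3: index 6 -> 6 (same)
  Node 4: index 1 -> 1 (same)
  Node 5: index 5 -> 4 (moved)
  Node 6: index 3 -> 3 (same)
Nodes that changed position: 2 5

Answer: 2 5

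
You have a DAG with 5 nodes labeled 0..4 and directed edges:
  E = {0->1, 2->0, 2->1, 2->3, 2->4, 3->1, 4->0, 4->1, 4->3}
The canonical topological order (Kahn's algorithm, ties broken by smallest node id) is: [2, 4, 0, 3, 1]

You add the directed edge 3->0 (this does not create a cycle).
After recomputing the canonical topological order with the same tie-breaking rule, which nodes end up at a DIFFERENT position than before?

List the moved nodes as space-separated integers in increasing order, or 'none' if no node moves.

Old toposort: [2, 4, 0, 3, 1]
Added edge 3->0
Recompute Kahn (smallest-id tiebreak):
  initial in-degrees: [3, 4, 0, 2, 1]
  ready (indeg=0): [2]
  pop 2: indeg[0]->2; indeg[1]->3; indeg[3]->1; indeg[4]->0 | ready=[4] | order so far=[2]
  pop 4: indeg[0]->1; indeg[1]->2; indeg[3]->0 | ready=[3] | order so far=[2, 4]
  pop 3: indeg[0]->0; indeg[1]->1 | ready=[0] | order so far=[2, 4, 3]
  pop 0: indeg[1]->0 | ready=[1] | order so far=[2, 4, 3, 0]
  pop 1: no out-edges | ready=[] | order so far=[2, 4, 3, 0, 1]
New canonical toposort: [2, 4, 3, 0, 1]
Compare positions:
  Node 0: index 2 -> 3 (moved)
  Node 1: index 4 -> 4 (same)
  Node 2: index 0 -> 0 (same)
  Node 3: index 3 -> 2 (moved)
  Node 4: index 1 -> 1 (same)
Nodes that changed position: 0 3

Answer: 0 3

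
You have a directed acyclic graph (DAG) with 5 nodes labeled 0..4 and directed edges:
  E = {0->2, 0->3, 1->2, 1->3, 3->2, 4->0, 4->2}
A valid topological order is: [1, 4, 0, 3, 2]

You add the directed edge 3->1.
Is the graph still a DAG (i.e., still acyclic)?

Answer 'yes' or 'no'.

Given toposort: [1, 4, 0, 3, 2]
Position of 3: index 3; position of 1: index 0
New edge 3->1: backward (u after v in old order)
Backward edge: old toposort is now invalid. Check if this creates a cycle.
Does 1 already reach 3? Reachable from 1: [1, 2, 3]. YES -> cycle!
Still a DAG? no

Answer: no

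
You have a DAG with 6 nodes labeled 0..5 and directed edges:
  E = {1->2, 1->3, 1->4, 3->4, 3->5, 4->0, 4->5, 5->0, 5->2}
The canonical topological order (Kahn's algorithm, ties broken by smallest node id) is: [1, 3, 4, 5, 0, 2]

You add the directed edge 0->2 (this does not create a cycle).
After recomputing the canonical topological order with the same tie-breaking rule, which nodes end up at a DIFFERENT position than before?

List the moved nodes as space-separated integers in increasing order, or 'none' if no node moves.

Answer: none

Derivation:
Old toposort: [1, 3, 4, 5, 0, 2]
Added edge 0->2
Recompute Kahn (smallest-id tiebreak):
  initial in-degrees: [2, 0, 3, 1, 2, 2]
  ready (indeg=0): [1]
  pop 1: indeg[2]->2; indeg[3]->0; indeg[4]->1 | ready=[3] | order so far=[1]
  pop 3: indeg[4]->0; indeg[5]->1 | ready=[4] | order so far=[1, 3]
  pop 4: indeg[0]->1; indeg[5]->0 | ready=[5] | order so far=[1, 3, 4]
  pop 5: indeg[0]->0; indeg[2]->1 | ready=[0] | order so far=[1, 3, 4, 5]
  pop 0: indeg[2]->0 | ready=[2] | order so far=[1, 3, 4, 5, 0]
  pop 2: no out-edges | ready=[] | order so far=[1, 3, 4, 5, 0, 2]
New canonical toposort: [1, 3, 4, 5, 0, 2]
Compare positions:
  Node 0: index 4 -> 4 (same)
  Node 1: index 0 -> 0 (same)
  Node 2: index 5 -> 5 (same)
  Node 3: index 1 -> 1 (same)
  Node 4: index 2 -> 2 (same)
  Node 5: index 3 -> 3 (same)
Nodes that changed position: none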